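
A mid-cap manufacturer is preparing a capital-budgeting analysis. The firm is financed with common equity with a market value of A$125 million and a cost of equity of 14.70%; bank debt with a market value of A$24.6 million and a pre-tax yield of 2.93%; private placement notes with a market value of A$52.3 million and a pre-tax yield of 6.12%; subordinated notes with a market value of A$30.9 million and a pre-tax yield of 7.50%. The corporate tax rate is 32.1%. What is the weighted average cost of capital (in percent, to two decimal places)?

9.71%

Total capital V = 125 + 24.6 + 52.3 + 30.9 = 232.8.
Equity: weight = 125/232.8 = 0.5369; cost = 14.7%.
Bank debt: weight = 24.6/232.8 = 0.1057; after-tax cost = 2.93% × (1 − 32.1%) = 1.9895%.
Private placement notes: weight = 52.3/232.8 = 0.2247; after-tax cost = 6.12% × (1 − 32.1%) = 4.1555%.
Subordinated notes: weight = 30.9/232.8 = 0.1327; after-tax cost = 7.5% × (1 − 32.1%) = 5.0925%.
WACC = 0.5369 × 14.7000% + 0.1057 × 1.9895% + 0.2247 × 4.1555% + 0.1327 × 5.0925% = 9.7128%.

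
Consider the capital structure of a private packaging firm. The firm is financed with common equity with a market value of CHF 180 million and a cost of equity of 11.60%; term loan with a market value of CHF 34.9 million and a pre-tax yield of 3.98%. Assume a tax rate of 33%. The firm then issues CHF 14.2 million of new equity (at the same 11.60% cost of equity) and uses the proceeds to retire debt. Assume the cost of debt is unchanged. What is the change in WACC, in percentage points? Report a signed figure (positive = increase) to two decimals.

Current WACC:
Total capital V = 180 + 34.9 = 214.9.
Equity: weight = 180/214.9 = 0.8376; cost = 11.6%.
Term loan: weight = 34.9/214.9 = 0.1624; after-tax cost = 3.98% × (1 − 33%) = 2.6666%.
WACC = 0.8376 × 11.6000% + 0.1624 × 2.6666% = 10.1492%.
After the change:
Total capital V = 194.2 + 20.7 = 214.9.
Equity: weight = 194.2/214.9 = 0.9037; cost = 11.6%.
Term loan: weight = 20.7/214.9 = 0.0963; after-tax cost = 3.98% × (1 − 33%) = 2.6666%.
WACC = 0.9037 × 11.6000% + 0.0963 × 2.6666% = 10.7395%.
Change in WACC = 10.7395% − 10.1492% = 0.5903 pp.

+0.59 pp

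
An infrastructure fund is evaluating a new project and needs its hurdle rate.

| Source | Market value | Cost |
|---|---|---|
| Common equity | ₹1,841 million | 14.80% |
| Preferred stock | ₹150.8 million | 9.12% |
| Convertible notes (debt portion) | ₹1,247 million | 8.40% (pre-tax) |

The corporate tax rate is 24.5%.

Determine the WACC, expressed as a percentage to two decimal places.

11.28%

Total capital V = 1841 + 150.8 + 1247 = 3238.8.
Equity: weight = 1841/3238.8 = 0.5684; cost = 14.8%.
Preferred: weight = 150.8/3238.8 = 0.0466; cost = 9.12%.
Convertible notes (debt portion): weight = 1247/3238.8 = 0.3850; after-tax cost = 8.4% × (1 − 24.5%) = 6.3420%.
WACC = 0.5684 × 14.8000% + 0.0466 × 9.1200% + 0.3850 × 6.3420% = 11.2790%.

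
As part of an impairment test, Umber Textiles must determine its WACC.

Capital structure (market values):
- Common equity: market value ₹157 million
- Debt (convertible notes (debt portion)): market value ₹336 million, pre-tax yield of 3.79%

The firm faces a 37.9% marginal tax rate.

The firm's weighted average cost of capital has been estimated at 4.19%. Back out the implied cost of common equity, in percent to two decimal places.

Total capital V = 157 + 336 = 493.
Equity weight = 157/493 = 0.3185.
Convertible notes (debt portion) weight = 336/493 = 0.6815.
Debt contribution = 0.6815 × 3.79% × (1 − 37.9%) = 1.6041%.
Required equity contribution = 4.19% − 1.6041% = 2.5859%.
Re = 2.5859% / 0.3185 = 8.1202%.

8.12%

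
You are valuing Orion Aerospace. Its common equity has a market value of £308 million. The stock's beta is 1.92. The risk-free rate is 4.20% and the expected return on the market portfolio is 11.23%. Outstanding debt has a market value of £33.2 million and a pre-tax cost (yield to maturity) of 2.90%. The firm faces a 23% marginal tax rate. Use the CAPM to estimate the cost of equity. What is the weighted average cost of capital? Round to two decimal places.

16.19%

Market risk premium = 11.23% − 4.2% = 7.03%.
Cost of equity via CAPM: Re = 4.2% + 1.92 × 7.03% = 17.6976%.
Total capital V = 308 + 33.2 = 341.2.
Equity: weight = 308/341.2 = 0.9027; cost = 17.6976%.
Debt: weight = 33.2/341.2 = 0.0973; after-tax cost = 2.9% × (1 − 23%) = 2.2330%.
WACC = 0.9027 × 17.6976% + 0.0973 × 2.2330% = 16.1928%.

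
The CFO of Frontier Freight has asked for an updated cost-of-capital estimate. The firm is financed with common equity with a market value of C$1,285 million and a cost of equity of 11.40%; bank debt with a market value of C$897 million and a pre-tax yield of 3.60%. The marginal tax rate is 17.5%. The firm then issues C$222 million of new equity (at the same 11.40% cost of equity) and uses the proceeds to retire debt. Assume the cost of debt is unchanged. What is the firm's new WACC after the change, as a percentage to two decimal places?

After the change:
Total capital V = 1507 + 675 = 2182.
Equity: weight = 1507/2182 = 0.6907; cost = 11.4%.
Bank debt: weight = 675/2182 = 0.3093; after-tax cost = 3.6% × (1 − 17.5%) = 2.9700%.
WACC = 0.6907 × 11.4000% + 0.3093 × 2.9700% = 8.7922%.

8.79%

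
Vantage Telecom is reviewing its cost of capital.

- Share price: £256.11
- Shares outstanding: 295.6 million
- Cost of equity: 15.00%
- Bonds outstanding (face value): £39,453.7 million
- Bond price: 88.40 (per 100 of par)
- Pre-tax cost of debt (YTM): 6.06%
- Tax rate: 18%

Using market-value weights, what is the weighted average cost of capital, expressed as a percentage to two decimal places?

11.84%

Market value of equity E = 256.11 × 295.6m = 75706.116m. Market value of debt D = 39453.7m × 88.4/100 = 34877.0708m.
Total capital V = 75706.116 + 34877.0708 = 110583.1868.
Equity: weight = 75706.116/110583.1868 = 0.6846; cost = 15%.
Bonds outstanding: weight = 34877.0708/110583.1868 = 0.3154; after-tax cost = 6.06% × (1 − 18%) = 4.9692%.
WACC = 0.6846 × 15.0000% + 0.3154 × 4.9692% = 11.8364%.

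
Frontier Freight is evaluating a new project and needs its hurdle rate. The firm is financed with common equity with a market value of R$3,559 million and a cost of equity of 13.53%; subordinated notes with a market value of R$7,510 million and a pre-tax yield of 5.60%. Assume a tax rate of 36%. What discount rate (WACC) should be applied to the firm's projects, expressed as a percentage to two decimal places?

6.78%

Total capital V = 3559 + 7510 = 11069.
Equity: weight = 3559/11069 = 0.3215; cost = 13.53%.
Subordinated notes: weight = 7510/11069 = 0.6785; after-tax cost = 5.6% × (1 − 36%) = 3.5840%.
WACC = 0.3215 × 13.5300% + 0.6785 × 3.5840% = 6.7819%.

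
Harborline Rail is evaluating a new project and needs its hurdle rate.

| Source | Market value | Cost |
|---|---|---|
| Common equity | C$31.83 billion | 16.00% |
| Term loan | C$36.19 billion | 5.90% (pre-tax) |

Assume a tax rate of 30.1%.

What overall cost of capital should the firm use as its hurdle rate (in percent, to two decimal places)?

9.68%

Total capital V = 31.83 + 36.19 = 68.02.
Equity: weight = 31.83/68.02 = 0.4680; cost = 16%.
Term loan: weight = 36.19/68.02 = 0.5320; after-tax cost = 5.9% × (1 − 30.1%) = 4.1241%.
WACC = 0.4680 × 16.0000% + 0.5320 × 4.1241% = 9.6814%.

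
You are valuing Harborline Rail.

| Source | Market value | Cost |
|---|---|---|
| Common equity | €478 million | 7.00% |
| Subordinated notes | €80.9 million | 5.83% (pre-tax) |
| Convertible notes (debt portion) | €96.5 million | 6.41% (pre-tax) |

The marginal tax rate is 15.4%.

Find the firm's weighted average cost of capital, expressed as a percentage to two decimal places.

Total capital V = 478 + 80.9 + 96.5 = 655.4.
Equity: weight = 478/655.4 = 0.7293; cost = 7%.
Subordinated notes: weight = 80.9/655.4 = 0.1234; after-tax cost = 5.83% × (1 − 15.4%) = 4.9322%.
Convertible notes (debt portion): weight = 96.5/655.4 = 0.1472; after-tax cost = 6.41% × (1 − 15.4%) = 5.4229%.
WACC = 0.7293 × 7.0000% + 0.1234 × 4.9322% + 0.1472 × 5.4229% = 6.5125%.

6.51%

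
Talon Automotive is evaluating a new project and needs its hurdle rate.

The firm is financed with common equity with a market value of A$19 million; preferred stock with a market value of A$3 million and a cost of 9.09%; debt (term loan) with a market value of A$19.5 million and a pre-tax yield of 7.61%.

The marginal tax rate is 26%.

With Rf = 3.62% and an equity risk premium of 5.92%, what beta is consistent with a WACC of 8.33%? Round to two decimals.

Total capital V = 19 + 3 + 19.5 = 41.5.
Equity weight = 19/41.5 = 0.4578.
Preferred weight = 3/41.5 = 0.0723.
Term loan weight = 19.5/41.5 = 0.4699.
Debt contribution = 0.4699 × 7.61% × (1 − 26%) = 2.6461%.
Preferred contribution = 0.0723 × 9.09% = 0.6571%.
Required equity contribution = 8.33% − 3.3032% = 5.0268%  ⇒  Re = 10.9796%.
CAPM: 10.9796% = 3.62% + β × 5.92%  ⇒  β = 1.2432.

1.24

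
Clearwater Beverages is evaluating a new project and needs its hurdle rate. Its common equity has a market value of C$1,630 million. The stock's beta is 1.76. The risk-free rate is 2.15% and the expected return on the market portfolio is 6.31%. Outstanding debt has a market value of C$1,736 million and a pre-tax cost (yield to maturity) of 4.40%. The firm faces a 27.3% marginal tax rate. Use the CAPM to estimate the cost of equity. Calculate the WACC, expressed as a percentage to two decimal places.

6.24%

Market risk premium = 6.31% − 2.15% = 4.16%.
Cost of equity via CAPM: Re = 2.15% + 1.76 × 4.16% = 9.4716%.
Total capital V = 1630 + 1736 = 3366.
Equity: weight = 1630/3366 = 0.4843; cost = 9.4716%.
Debt: weight = 1736/3366 = 0.5157; after-tax cost = 4.4% × (1 − 27.3%) = 3.1988%.
WACC = 0.4843 × 9.4716% + 0.5157 × 3.1988% = 6.2364%.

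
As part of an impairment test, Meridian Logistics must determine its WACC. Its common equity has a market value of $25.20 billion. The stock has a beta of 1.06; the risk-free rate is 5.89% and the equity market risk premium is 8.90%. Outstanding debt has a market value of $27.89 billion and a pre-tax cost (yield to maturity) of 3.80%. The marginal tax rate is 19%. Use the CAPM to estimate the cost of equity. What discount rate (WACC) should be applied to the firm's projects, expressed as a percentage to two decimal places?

Cost of equity via CAPM: Re = 5.89% + 1.06 × 8.9% = 15.3240%.
Total capital V = 25.2 + 27.89 = 53.09.
Equity: weight = 25.2/53.09 = 0.4747; cost = 15.324%.
Debt: weight = 27.89/53.09 = 0.5253; after-tax cost = 3.8% × (1 − 19%) = 3.0780%.
WACC = 0.4747 × 15.3240% + 0.5253 × 3.0780% = 8.8908%.

8.89%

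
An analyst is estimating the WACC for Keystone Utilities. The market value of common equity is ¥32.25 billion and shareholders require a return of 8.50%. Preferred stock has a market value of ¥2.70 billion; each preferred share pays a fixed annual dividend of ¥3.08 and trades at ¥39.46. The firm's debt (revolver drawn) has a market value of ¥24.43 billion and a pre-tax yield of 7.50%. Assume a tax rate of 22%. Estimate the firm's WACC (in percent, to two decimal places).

7.38%

Cost of preferred: Rp = 3.08 / 39.46 = 7.8054%.
Total capital V = 32.25 + 2.7 + 24.43 = 59.38.
Equity: weight = 32.25/59.38 = 0.5431; cost = 8.5%.
Preferred: weight = 2.7/59.38 = 0.0455; cost = 7.8054%.
Revolver drawn: weight = 24.43/59.38 = 0.4114; after-tax cost = 7.5% × (1 − 22%) = 5.8500%.
WACC = 0.5431 × 8.5000% + 0.0455 × 7.8054% + 0.4114 × 5.8500% = 7.3782%.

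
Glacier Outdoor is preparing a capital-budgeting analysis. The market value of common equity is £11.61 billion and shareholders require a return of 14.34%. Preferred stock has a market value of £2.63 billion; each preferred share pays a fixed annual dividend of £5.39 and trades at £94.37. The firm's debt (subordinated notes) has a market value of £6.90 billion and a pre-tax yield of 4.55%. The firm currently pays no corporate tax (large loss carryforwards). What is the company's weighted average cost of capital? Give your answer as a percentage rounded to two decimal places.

10.07%

Cost of preferred: Rp = 5.39 / 94.37 = 5.7116%.
Total capital V = 11.61 + 2.63 + 6.9 = 21.14.
Equity: weight = 11.61/21.14 = 0.5492; cost = 14.34%.
Preferred: weight = 2.63/21.14 = 0.1244; cost = 5.7116%.
Subordinated notes: weight = 6.9/21.14 = 0.3264; after-tax cost = 4.55% × (1 − 0%) = 4.5500%.
WACC = 0.5492 × 14.3400% + 0.1244 × 5.7116% + 0.3264 × 4.5500% = 10.0711%.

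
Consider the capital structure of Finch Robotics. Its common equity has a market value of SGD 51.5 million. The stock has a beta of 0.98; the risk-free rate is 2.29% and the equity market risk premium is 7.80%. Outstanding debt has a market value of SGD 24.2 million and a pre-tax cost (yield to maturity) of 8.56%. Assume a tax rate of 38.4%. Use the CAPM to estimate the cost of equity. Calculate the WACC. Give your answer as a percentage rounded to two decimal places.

Cost of equity via CAPM: Re = 2.29% + 0.98 × 7.8% = 9.9340%.
Total capital V = 51.5 + 24.2 = 75.7.
Equity: weight = 51.5/75.7 = 0.6803; cost = 9.934%.
Debt: weight = 24.2/75.7 = 0.3197; after-tax cost = 8.56% × (1 − 38.4%) = 5.2730%.
WACC = 0.6803 × 9.9340% + 0.3197 × 5.2730% = 8.4439%.

8.44%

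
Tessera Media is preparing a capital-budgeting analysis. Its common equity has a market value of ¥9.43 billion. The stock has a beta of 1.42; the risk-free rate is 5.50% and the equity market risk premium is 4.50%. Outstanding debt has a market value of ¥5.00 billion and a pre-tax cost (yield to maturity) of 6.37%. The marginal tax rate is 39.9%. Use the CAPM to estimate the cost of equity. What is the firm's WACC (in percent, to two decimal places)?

9.10%

Cost of equity via CAPM: Re = 5.5% + 1.42 × 4.5% = 11.8900%.
Total capital V = 9.43 + 5 = 14.43.
Equity: weight = 9.43/14.43 = 0.6535; cost = 11.89%.
Debt: weight = 5/14.43 = 0.3465; after-tax cost = 6.37% × (1 − 39.9%) = 3.8284%.
WACC = 0.6535 × 11.8900% + 0.3465 × 3.8284% = 9.0966%.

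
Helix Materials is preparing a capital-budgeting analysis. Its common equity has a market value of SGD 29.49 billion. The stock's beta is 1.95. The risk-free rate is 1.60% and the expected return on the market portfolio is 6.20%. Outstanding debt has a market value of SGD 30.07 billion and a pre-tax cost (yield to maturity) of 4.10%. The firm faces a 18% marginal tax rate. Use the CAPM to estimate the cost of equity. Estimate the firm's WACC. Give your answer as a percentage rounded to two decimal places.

Market risk premium = 6.2% − 1.6% = 4.6%.
Cost of equity via CAPM: Re = 1.6% + 1.95 × 4.6% = 10.5700%.
Total capital V = 29.49 + 30.07 = 59.56.
Equity: weight = 29.49/59.56 = 0.4951; cost = 10.57%.
Debt: weight = 30.07/59.56 = 0.5049; after-tax cost = 4.1% × (1 − 18%) = 3.3620%.
WACC = 0.4951 × 10.5700% + 0.5049 × 3.3620% = 6.9309%.

6.93%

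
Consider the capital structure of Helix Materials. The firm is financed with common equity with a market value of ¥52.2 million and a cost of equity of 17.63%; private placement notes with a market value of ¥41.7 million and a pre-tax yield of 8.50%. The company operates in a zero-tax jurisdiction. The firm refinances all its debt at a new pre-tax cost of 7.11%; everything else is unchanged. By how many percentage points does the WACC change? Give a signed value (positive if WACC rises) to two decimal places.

-0.62 pp

Current WACC:
Total capital V = 52.2 + 41.7 = 93.9.
Equity: weight = 52.2/93.9 = 0.5559; cost = 17.63%.
Private placement notes: weight = 41.7/93.9 = 0.4441; after-tax cost = 8.5% × (1 − 0%) = 8.5000%.
WACC = 0.5559 × 17.6300% + 0.4441 × 8.5000% = 13.5755%.
After the change:
Total capital V = 52.2 + 41.7 = 93.9.
Equity: weight = 52.2/93.9 = 0.5559; cost = 17.63%.
Private placement notes: weight = 41.7/93.9 = 0.4441; after-tax cost = 7.11% × (1 − 0%) = 7.1100%.
WACC = 0.5559 × 17.6300% + 0.4441 × 7.1100% = 12.9582%.
Change in WACC = 12.9582% − 13.5755% = -0.6173 pp.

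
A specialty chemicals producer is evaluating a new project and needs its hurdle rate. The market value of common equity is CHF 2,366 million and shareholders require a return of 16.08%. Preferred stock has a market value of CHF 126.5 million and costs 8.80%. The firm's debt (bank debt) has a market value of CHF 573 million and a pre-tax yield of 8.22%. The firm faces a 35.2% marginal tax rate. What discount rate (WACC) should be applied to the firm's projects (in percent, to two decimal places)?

13.77%

Total capital V = 2366 + 126.5 + 573 = 3065.5.
Equity: weight = 2366/3065.5 = 0.7718; cost = 16.08%.
Preferred: weight = 126.5/3065.5 = 0.0413; cost = 8.8%.
Bank debt: weight = 573/3065.5 = 0.1869; after-tax cost = 8.22% × (1 − 35.2%) = 5.3266%.
WACC = 0.7718 × 16.0800% + 0.0413 × 8.8000% + 0.1869 × 5.3266% = 13.7696%.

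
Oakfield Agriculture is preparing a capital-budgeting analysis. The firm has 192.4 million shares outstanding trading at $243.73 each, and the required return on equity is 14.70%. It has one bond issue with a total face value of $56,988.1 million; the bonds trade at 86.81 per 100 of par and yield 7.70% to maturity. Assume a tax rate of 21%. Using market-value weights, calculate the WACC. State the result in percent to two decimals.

Market value of equity E = 243.73 × 192.4m = 46893.652m. Market value of debt D = 56988.1m × 86.81/100 = 49471.36961m.
Total capital V = 46893.652 + 49471.36961 = 96365.02161.
Equity: weight = 46893.652/96365.02161 = 0.4866; cost = 14.7%.
Bonds outstanding: weight = 49471.36961/96365.02161 = 0.5134; after-tax cost = 7.7% × (1 − 21%) = 6.0830%.
WACC = 0.4866 × 14.7000% + 0.5134 × 6.0830% = 10.2762%.

10.28%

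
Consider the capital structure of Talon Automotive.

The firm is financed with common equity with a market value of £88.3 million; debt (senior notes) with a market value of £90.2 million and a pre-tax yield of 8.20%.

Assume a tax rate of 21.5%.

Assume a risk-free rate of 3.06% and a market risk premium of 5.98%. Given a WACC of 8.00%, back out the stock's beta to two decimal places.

1.09

Total capital V = 88.3 + 90.2 = 178.5.
Equity weight = 88.3/178.5 = 0.4947.
Senior notes weight = 90.2/178.5 = 0.5053.
Debt contribution = 0.5053 × 8.2% × (1 − 21.5%) = 3.2528%.
Required equity contribution = 8.0% − 3.2528% = 4.7472%  ⇒  Re = 9.5966%.
CAPM: 9.5966% = 3.06% + β × 5.98%  ⇒  β = 1.0931.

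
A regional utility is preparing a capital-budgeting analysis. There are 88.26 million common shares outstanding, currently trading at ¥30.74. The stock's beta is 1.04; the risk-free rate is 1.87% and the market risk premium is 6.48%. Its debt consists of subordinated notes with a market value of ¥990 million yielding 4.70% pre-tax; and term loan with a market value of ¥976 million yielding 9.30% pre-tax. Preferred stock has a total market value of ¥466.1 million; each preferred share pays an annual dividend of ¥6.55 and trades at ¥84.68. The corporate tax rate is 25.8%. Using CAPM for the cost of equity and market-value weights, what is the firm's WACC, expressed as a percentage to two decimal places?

7.22%

Cost of equity via CAPM: Re = 1.87% + 1.04 × 6.48% = 8.6092%.
Cost of preferred: Rp = 6.55 / 84.68 = 7.7350%.
Market value of equity E = 30.74 × 88.26m = 2713.1124m.
Total capital V = 2713.1124 + 466.1 + 990 + 976 = 5145.2124.
Equity: weight = 2713.1124/5145.2124 = 0.5273; cost = 8.6092%.
Preferred: weight = 466.1/5145.2124 = 0.0906; cost = 7.735%.
Subordinated notes: weight = 990/5145.2124 = 0.1924; after-tax cost = 4.7% × (1 − 25.8%) = 3.4874%.
Term loan: weight = 976/5145.2124 = 0.1897; after-tax cost = 9.3% × (1 − 25.8%) = 6.9006%.
WACC = 0.5273 × 8.6092% + 0.0906 × 7.7350% + 0.1924 × 3.4874% + 0.1897 × 6.9006% = 7.2204%.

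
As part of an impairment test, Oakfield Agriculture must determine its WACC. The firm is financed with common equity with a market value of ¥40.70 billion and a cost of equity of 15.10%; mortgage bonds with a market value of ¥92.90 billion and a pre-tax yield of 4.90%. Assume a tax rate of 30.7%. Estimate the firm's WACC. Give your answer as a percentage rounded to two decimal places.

6.96%

Total capital V = 40.7 + 92.9 = 133.6.
Equity: weight = 40.7/133.6 = 0.3046; cost = 15.1%.
Mortgage bonds: weight = 92.9/133.6 = 0.6954; after-tax cost = 4.9% × (1 − 30.7%) = 3.3957%.
WACC = 0.3046 × 15.1000% + 0.6954 × 3.3957% = 6.9613%.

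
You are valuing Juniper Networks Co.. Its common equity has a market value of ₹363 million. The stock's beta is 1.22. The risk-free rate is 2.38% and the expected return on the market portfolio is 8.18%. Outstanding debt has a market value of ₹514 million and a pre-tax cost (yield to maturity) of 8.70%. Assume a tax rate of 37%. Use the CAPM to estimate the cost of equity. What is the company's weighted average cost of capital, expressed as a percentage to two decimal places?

Market risk premium = 8.18% − 2.38% = 5.8%.
Cost of equity via CAPM: Re = 2.38% + 1.22 × 5.8% = 9.4560%.
Total capital V = 363 + 514 = 877.
Equity: weight = 363/877 = 0.4139; cost = 9.456%.
Debt: weight = 514/877 = 0.5861; after-tax cost = 8.7% × (1 − 37%) = 5.4810%.
WACC = 0.4139 × 9.4560% + 0.5861 × 5.4810% = 7.1263%.

7.13%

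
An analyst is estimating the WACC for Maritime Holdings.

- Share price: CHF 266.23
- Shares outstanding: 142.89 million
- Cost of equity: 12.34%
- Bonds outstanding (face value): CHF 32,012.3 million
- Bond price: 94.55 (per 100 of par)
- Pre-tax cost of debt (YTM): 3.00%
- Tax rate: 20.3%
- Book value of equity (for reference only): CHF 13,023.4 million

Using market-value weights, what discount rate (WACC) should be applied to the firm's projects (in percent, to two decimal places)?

7.93%

Market value of equity E = 266.23 × 142.89m = 38041.6047m. Market value of debt D = 32012.3m × 94.55/100 = 30267.62965m.
Total capital V = 38041.6047 + 30267.62965 = 68309.23435.
Equity: weight = 38041.6047/68309.23435 = 0.5569; cost = 12.34%.
Bonds outstanding: weight = 30267.62965/68309.23435 = 0.4431; after-tax cost = 3% × (1 − 20.3%) = 2.3910%.
WACC = 0.5569 × 12.3400% + 0.4431 × 2.3910% = 7.9316%.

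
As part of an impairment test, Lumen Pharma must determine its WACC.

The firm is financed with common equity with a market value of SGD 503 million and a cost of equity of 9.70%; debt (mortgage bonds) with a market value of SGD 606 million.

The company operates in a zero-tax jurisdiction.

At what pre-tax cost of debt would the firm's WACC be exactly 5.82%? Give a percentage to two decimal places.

2.60%

Total capital V = 503 + 606 = 1109.
Equity weight = 503/1109 = 0.4536.
Mortgage bonds weight = 606/1109 = 0.5464.
Equity contribution = 0.4536 × 9.7% = 4.3995%.
Remaining for debt = 5.82% − 4.3995% = 1.4205%.
Rd × (1 − 0%) × 0.5464 = 1.4205%  ⇒  Rd = 2.5995%.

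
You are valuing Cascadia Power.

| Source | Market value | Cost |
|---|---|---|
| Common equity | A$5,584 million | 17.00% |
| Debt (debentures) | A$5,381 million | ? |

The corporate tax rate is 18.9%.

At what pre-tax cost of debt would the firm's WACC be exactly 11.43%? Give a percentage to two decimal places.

6.97%

Total capital V = 5584 + 5381 = 10965.
Equity weight = 5584/10965 = 0.5093.
Debentures weight = 5381/10965 = 0.4907.
Equity contribution = 0.5093 × 17% = 8.6574%.
Remaining for debt = 11.43% − 8.6574% = 2.7726%.
Rd × (1 − 18.9%) × 0.4907 = 2.7726%  ⇒  Rd = 6.9665%.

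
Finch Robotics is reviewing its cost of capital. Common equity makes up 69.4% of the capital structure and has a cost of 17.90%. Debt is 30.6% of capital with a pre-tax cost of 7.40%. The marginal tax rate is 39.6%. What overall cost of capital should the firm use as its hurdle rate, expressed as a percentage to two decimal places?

After-tax cost of debt = 7.4% × (1 − 39.6%) = 4.4696%.
WACC = 0.694 × 17.9000% + 0.306 × 4.4696% = 13.7903%.

13.79%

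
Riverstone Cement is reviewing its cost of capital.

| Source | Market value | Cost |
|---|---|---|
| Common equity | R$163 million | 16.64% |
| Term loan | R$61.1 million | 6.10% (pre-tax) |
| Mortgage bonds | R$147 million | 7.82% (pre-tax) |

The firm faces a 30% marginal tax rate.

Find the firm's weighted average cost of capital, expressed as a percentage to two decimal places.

Total capital V = 163 + 61.1 + 147 = 371.1.
Equity: weight = 163/371.1 = 0.4392; cost = 16.64%.
Term loan: weight = 61.1/371.1 = 0.1646; after-tax cost = 6.1% × (1 − 30%) = 4.2700%.
Mortgage bonds: weight = 147/371.1 = 0.3961; after-tax cost = 7.82% × (1 − 30%) = 5.4740%.
WACC = 0.4392 × 16.6400% + 0.1646 × 4.2700% + 0.3961 × 5.4740% = 10.1803%.

10.18%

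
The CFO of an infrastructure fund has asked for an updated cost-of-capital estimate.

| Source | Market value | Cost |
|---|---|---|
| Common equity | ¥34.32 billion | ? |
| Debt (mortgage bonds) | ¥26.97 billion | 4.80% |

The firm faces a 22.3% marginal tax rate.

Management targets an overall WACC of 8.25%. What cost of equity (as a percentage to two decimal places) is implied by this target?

Total capital V = 34.32 + 26.97 = 61.29.
Equity weight = 34.32/61.29 = 0.5600.
Mortgage bonds weight = 26.97/61.29 = 0.4400.
Debt contribution = 0.4400 × 4.8% × (1 − 22.3%) = 1.6412%.
Required equity contribution = 8.25% − 1.6412% = 6.6088%.
Re = 6.6088% / 0.5600 = 11.8023%.

11.80%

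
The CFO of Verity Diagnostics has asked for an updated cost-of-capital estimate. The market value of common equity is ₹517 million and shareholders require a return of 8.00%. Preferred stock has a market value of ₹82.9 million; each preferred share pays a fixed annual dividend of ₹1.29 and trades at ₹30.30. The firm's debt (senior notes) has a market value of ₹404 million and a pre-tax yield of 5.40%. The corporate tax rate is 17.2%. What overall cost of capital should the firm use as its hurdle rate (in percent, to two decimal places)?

6.27%

Cost of preferred: Rp = 1.29 / 30.3 = 4.2574%.
Total capital V = 517 + 82.9 + 404 = 1003.9.
Equity: weight = 517/1003.9 = 0.5150; cost = 8%.
Preferred: weight = 82.9/1003.9 = 0.0826; cost = 4.2574%.
Senior notes: weight = 404/1003.9 = 0.4024; after-tax cost = 5.4% × (1 − 17.2%) = 4.4712%.
WACC = 0.5150 × 8.0000% + 0.0826 × 4.2574% + 0.4024 × 4.4712% = 6.2708%.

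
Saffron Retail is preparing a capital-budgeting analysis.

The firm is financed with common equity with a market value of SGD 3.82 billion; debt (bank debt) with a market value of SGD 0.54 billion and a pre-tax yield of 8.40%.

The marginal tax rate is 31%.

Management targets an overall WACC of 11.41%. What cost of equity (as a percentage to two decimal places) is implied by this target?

Total capital V = 3.82 + 0.54 = 4.36.
Equity weight = 3.82/4.36 = 0.8761.
Bank debt weight = 0.54/4.36 = 0.1239.
Debt contribution = 0.1239 × 8.4% × (1 − 31%) = 0.7179%.
Required equity contribution = 11.41% − 0.7179% = 10.6921%.
Re = 10.6921% / 0.8761 = 12.2036%.

12.20%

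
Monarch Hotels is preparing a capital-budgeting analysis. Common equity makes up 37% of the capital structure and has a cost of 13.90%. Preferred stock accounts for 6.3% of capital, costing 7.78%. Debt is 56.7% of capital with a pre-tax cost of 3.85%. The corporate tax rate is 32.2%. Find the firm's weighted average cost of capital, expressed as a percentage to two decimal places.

7.11%

After-tax cost of debt = 3.85% × (1 − 32.2%) = 2.6103%.
WACC = 0.370 × 13.9000% + 0.063 × 7.7800% + 0.567 × 2.6103% = 7.1132%.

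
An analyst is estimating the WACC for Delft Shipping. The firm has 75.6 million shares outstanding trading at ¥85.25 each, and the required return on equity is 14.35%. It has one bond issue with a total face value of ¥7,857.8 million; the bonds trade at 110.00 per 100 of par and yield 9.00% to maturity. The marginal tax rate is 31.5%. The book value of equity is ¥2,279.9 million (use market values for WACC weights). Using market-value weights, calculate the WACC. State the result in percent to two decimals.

9.66%

Market value of equity E = 85.25 × 75.6m = 6444.9m. Market value of debt D = 7857.8m × 110.0/100 = 8643.58m.
Total capital V = 6444.9 + 8643.58 = 15088.48.
Equity: weight = 6444.9/15088.48 = 0.4271; cost = 14.35%.
Bonds outstanding: weight = 8643.58/15088.48 = 0.5729; after-tax cost = 9% × (1 − 31.5%) = 6.1650%.
WACC = 0.4271 × 14.3500% + 0.5729 × 6.1650% = 9.6611%.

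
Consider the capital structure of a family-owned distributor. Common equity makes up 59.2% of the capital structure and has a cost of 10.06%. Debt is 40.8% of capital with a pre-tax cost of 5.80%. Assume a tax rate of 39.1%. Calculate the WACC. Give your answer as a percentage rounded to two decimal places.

7.40%

After-tax cost of debt = 5.8% × (1 − 39.1%) = 3.5322%.
WACC = 0.592 × 10.0600% + 0.408 × 3.5322% = 7.3967%.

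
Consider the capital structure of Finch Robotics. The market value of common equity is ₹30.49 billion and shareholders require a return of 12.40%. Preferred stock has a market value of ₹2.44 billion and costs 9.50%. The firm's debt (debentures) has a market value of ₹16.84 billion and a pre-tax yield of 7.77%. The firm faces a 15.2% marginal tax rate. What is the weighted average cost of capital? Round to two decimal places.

10.29%

Total capital V = 30.49 + 2.44 + 16.84 = 49.77.
Equity: weight = 30.49/49.77 = 0.6126; cost = 12.4%.
Preferred: weight = 2.44/49.77 = 0.0490; cost = 9.5%.
Debentures: weight = 16.84/49.77 = 0.3384; after-tax cost = 7.77% × (1 − 15.2%) = 6.5890%.
WACC = 0.6126 × 12.4000% + 0.0490 × 9.5000% + 0.3384 × 6.5890% = 10.2916%.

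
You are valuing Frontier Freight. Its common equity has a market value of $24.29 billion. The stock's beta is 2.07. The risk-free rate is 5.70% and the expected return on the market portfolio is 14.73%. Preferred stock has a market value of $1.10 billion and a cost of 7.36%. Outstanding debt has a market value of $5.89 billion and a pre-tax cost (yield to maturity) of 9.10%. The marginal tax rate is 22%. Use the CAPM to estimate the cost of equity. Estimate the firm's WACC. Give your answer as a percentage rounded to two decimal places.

20.54%

Market risk premium = 14.73% − 5.7% = 9.03%.
Cost of equity via CAPM: Re = 5.7% + 2.07 × 9.03% = 24.3921%.
Total capital V = 24.29 + 1.1 + 5.89 = 31.28.
Equity: weight = 24.29/31.28 = 0.7765; cost = 24.3921%.
Preferred: weight = 1.1/31.28 = 0.0352; cost = 7.36%.
Debt: weight = 5.89/31.28 = 0.1883; after-tax cost = 9.1% × (1 − 22%) = 7.0980%.
WACC = 0.7765 × 24.3921% + 0.0352 × 7.3600% + 0.1883 × 7.0980% = 20.5367%.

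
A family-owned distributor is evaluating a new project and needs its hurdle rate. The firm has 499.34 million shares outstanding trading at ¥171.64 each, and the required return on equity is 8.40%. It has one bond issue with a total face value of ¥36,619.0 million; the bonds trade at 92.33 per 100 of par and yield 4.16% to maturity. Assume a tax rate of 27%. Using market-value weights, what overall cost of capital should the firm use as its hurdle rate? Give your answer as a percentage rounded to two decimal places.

Market value of equity E = 171.64 × 499.34m = 85706.7176m. Market value of debt D = 36619m × 92.33/100 = 33810.3227m.
Total capital V = 85706.7176 + 33810.3227 = 119517.0403.
Equity: weight = 85706.7176/119517.0403 = 0.7171; cost = 8.4%.
Bonds outstanding: weight = 33810.3227/119517.0403 = 0.2829; after-tax cost = 4.16% × (1 − 27%) = 3.0368%.
WACC = 0.7171 × 8.4000% + 0.2829 × 3.0368% = 6.8828%.

6.88%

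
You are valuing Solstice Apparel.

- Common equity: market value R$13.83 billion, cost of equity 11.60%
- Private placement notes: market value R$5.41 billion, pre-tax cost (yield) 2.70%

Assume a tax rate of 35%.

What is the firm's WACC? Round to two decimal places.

8.83%

Total capital V = 13.83 + 5.41 = 19.24.
Equity: weight = 13.83/19.24 = 0.7188; cost = 11.6%.
Private placement notes: weight = 5.41/19.24 = 0.2812; after-tax cost = 2.7% × (1 − 35%) = 1.7550%.
WACC = 0.7188 × 11.6000% + 0.2812 × 1.7550% = 8.8317%.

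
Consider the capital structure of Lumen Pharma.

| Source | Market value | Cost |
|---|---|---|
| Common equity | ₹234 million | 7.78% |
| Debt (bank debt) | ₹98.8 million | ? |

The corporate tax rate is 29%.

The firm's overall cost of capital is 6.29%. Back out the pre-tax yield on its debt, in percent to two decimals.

3.89%

Total capital V = 234 + 98.8 = 332.8.
Equity weight = 234/332.8 = 0.7031.
Bank debt weight = 98.8/332.8 = 0.2969.
Equity contribution = 0.7031 × 7.78% = 5.4703%.
Remaining for debt = 6.29% − 5.4703% = 0.8197%.
Rd × (1 − 29%) × 0.2969 = 0.8197%  ⇒  Rd = 3.8888%.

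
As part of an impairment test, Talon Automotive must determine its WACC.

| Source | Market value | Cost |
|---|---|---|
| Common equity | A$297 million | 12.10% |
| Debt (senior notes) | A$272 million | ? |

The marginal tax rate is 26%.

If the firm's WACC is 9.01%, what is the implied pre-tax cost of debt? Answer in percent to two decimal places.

7.62%

Total capital V = 297 + 272 = 569.
Equity weight = 297/569 = 0.5220.
Senior notes weight = 272/569 = 0.4780.
Equity contribution = 0.5220 × 12.1% = 6.3158%.
Remaining for debt = 9.01% − 6.3158% = 2.6942%.
Rd × (1 − 26%) × 0.4780 = 2.6942%  ⇒  Rd = 7.6162%.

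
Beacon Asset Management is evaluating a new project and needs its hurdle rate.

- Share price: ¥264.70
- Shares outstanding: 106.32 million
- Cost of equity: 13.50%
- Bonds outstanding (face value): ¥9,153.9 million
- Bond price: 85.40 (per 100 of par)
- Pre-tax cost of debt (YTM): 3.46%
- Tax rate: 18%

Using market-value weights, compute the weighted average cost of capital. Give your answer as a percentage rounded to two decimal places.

11.18%

Market value of equity E = 264.7 × 106.32m = 28142.904m. Market value of debt D = 9153.9m × 85.4/100 = 7817.4306m.
Total capital V = 28142.904 + 7817.4306 = 35960.3346.
Equity: weight = 28142.904/35960.3346 = 0.7826; cost = 13.5%.
Bonds outstanding: weight = 7817.4306/35960.3346 = 0.2174; after-tax cost = 3.46% × (1 − 18%) = 2.8372%.
WACC = 0.7826 × 13.5000% + 0.2174 × 2.8372% = 11.1820%.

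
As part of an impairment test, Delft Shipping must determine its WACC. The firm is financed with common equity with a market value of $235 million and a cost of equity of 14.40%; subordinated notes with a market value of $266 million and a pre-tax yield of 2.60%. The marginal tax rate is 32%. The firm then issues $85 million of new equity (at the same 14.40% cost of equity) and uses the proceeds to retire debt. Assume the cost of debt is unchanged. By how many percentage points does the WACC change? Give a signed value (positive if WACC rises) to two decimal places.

+2.14 pp

Current WACC:
Total capital V = 235 + 266 = 501.
Equity: weight = 235/501 = 0.4691; cost = 14.4%.
Subordinated notes: weight = 266/501 = 0.5309; after-tax cost = 2.6% × (1 − 32%) = 1.7680%.
WACC = 0.4691 × 14.4000% + 0.5309 × 1.7680% = 7.6932%.
After the change:
Total capital V = 320 + 181 = 501.
Equity: weight = 320/501 = 0.6387; cost = 14.4%.
Subordinated notes: weight = 181/501 = 0.3613; after-tax cost = 2.6% × (1 − 32%) = 1.7680%.
WACC = 0.6387 × 14.4000% + 0.3613 × 1.7680% = 9.8363%.
Change in WACC = 9.8363% − 7.6932% = 2.1432 pp.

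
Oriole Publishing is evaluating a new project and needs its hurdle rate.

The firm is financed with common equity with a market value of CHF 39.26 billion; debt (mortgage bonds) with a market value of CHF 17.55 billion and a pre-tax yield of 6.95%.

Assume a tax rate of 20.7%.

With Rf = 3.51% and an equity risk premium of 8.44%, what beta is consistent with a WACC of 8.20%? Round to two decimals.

Total capital V = 39.26 + 17.55 = 56.81.
Equity weight = 39.26/56.81 = 0.6911.
Mortgage bonds weight = 17.55/56.81 = 0.3089.
Debt contribution = 0.3089 × 6.95% × (1 − 20.7%) = 1.7026%.
Required equity contribution = 8.2% − 1.7026% = 6.4974%  ⇒  Re = 9.4019%.
CAPM: 9.4019% = 3.51% + β × 8.44%  ⇒  β = 0.6981.

0.70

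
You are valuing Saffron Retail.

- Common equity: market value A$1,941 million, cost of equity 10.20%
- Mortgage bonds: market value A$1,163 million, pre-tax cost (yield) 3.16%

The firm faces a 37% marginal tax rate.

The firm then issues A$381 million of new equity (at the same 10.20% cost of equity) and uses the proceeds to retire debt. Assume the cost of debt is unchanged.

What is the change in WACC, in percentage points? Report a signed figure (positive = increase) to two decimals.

Current WACC:
Total capital V = 1941 + 1163 = 3104.
Equity: weight = 1941/3104 = 0.6253; cost = 10.2%.
Mortgage bonds: weight = 1163/3104 = 0.3747; after-tax cost = 3.16% × (1 − 37%) = 1.9908%.
WACC = 0.6253 × 10.2000% + 0.3747 × 1.9908% = 7.1242%.
After the change:
Total capital V = 2322 + 782 = 3104.
Equity: weight = 2322/3104 = 0.7481; cost = 10.2%.
Mortgage bonds: weight = 782/3104 = 0.2519; after-tax cost = 3.16% × (1 − 37%) = 1.9908%.
WACC = 0.7481 × 10.2000% + 0.2519 × 1.9908% = 8.1318%.
Change in WACC = 8.1318% − 7.1242% = 1.0076 pp.

+1.01 pp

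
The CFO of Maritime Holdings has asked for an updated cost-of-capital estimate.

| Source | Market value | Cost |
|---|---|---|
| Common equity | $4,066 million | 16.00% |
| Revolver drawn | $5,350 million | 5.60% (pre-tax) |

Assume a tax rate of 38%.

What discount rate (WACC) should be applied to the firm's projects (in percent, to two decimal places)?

8.88%

Total capital V = 4066 + 5350 = 9416.
Equity: weight = 4066/9416 = 0.4318; cost = 16%.
Revolver drawn: weight = 5350/9416 = 0.5682; after-tax cost = 5.6% × (1 − 38%) = 3.4720%.
WACC = 0.4318 × 16.0000% + 0.5682 × 3.4720% = 8.8818%.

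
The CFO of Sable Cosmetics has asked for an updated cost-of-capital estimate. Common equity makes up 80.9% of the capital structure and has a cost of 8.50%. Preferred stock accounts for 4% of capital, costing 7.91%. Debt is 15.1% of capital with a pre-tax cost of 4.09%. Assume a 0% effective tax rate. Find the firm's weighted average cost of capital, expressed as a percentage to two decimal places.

After-tax cost of debt = 4.09% × (1 − 0%) = 4.0900%.
WACC = 0.809 × 8.5000% + 0.040 × 7.9100% + 0.151 × 4.0900% = 7.8105%.

7.81%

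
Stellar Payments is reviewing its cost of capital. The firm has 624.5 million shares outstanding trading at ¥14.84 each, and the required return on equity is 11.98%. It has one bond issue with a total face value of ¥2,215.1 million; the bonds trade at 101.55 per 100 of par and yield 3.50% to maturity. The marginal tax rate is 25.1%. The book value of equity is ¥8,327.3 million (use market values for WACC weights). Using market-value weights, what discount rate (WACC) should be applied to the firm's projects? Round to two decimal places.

Market value of equity E = 14.84 × 624.5m = 9267.58m. Market value of debt D = 2215.1m × 101.55/100 = 2249.43405m.
Total capital V = 9267.58 + 2249.43405 = 11517.01405.
Equity: weight = 9267.58/11517.01405 = 0.8047; cost = 11.98%.
Bonds outstanding: weight = 2249.43405/11517.01405 = 0.1953; after-tax cost = 3.5% × (1 − 25.1%) = 2.6215%.
WACC = 0.8047 × 11.9800% + 0.1953 × 2.6215% = 10.1522%.

10.15%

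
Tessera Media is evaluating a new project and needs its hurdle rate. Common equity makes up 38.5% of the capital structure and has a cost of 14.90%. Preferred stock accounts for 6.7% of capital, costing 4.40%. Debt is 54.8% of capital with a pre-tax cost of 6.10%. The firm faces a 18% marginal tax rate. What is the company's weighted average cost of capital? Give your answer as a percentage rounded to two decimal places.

8.77%

After-tax cost of debt = 6.1% × (1 − 18%) = 5.0020%.
WACC = 0.385 × 14.9000% + 0.067 × 4.4000% + 0.548 × 5.0020% = 8.7724%.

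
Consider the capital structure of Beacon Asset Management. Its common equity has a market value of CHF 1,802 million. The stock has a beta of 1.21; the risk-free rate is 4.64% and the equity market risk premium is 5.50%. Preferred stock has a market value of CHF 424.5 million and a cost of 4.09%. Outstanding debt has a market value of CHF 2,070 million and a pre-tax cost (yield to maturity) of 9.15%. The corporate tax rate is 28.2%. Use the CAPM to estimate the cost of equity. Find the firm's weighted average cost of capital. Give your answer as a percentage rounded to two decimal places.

8.31%

Cost of equity via CAPM: Re = 4.64% + 1.21 × 5.5% = 11.2950%.
Total capital V = 1802 + 424.5 + 2070 = 4296.5.
Equity: weight = 1802/4296.5 = 0.4194; cost = 11.295%.
Preferred: weight = 424.5/4296.5 = 0.0988; cost = 4.09%.
Debt: weight = 2070/4296.5 = 0.4818; after-tax cost = 9.15% × (1 − 28.2%) = 6.5697%.
WACC = 0.4194 × 11.2950% + 0.0988 × 4.0900% + 0.4818 × 6.5697% = 8.3065%.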